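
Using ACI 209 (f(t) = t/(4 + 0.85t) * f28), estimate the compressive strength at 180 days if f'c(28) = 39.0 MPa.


f(180) = 180 / (4 + 0.85 * 180) * 39.0
= 180 / 157.0 * 39.0
= 44.71 MPa

44.71


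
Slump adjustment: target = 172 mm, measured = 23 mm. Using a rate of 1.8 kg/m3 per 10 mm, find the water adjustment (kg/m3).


Difference = 172 - 23 = 149 mm
Water adjustment = 149 * 1.8 / 10 = 26.8 kg/m3

26.8


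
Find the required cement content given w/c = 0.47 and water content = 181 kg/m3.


Cement = water / (w/c)
= 181 / 0.47
= 385.1 kg/m3

385.1


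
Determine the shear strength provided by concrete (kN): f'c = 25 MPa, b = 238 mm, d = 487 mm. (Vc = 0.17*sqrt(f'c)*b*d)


Vc = 0.17 * sqrt(25) * 238 * 487 / 1000
= 98.52 kN

98.52


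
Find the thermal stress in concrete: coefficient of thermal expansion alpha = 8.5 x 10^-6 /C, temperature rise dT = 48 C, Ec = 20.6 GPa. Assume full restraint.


sigma = alpha * dT * Ec
= 8.5e-6 * 48 * 20.6 * 1000
= 8.405 MPa

8.405


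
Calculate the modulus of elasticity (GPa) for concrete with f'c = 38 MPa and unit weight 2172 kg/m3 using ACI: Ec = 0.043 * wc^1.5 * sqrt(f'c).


Ec = 0.043 * 2172^1.5 * sqrt(38) / 1000
= 26.83 GPa

26.83


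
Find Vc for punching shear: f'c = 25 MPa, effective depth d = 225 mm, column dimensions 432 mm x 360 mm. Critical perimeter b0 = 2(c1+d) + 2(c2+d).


b0 = 2*(432 + 225) + 2*(360 + 225) = 2484 mm
Vc = 0.33 * sqrt(25) * 2484 * 225 / 1000
= 922.19 kN

922.19


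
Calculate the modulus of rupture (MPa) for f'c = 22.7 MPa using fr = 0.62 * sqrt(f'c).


fr = 0.62 * sqrt(22.7)
= 2.954 MPa

2.954


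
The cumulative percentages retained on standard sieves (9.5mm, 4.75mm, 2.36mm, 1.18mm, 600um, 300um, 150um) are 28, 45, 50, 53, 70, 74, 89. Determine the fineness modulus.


FM = sum(cumulative % retained) / 100
= 409 / 100
= 4.09

4.09


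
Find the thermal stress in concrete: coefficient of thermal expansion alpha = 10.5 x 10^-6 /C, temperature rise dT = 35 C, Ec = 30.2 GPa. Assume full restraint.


sigma = alpha * dT * Ec
= 10.5e-6 * 35 * 30.2 * 1000
= 11.098 MPa

11.098


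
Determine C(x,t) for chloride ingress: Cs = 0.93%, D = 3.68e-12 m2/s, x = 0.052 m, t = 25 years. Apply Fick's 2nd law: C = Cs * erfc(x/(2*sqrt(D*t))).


t_seconds = 25 * 365.25 * 24 * 3600 = 788940000.0 s
arg = 0.052 / (2 * sqrt(3.68e-12 * 788940000.0))
= 0.4825
erfc(0.4825) = 0.495
C = 0.93 * 0.495 = 0.4603%

0.4603


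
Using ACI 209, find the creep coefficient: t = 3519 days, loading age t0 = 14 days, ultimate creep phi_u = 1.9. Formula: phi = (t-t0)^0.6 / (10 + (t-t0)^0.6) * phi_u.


dt = 3519 - 14 = 3505
phi = 3505^0.6 / (10 + 3505^0.6) * 1.9
= 1.768

1.768


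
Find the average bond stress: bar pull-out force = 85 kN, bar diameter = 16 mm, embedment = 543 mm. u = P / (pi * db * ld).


u = P / (pi * db * ld)
= 85 * 1000 / (pi * 16 * 543)
= 3.114 MPa

3.114


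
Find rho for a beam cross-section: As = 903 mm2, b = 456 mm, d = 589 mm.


rho = As / (b * d)
= 903 / (456 * 589)
= 0.0034

0.0034


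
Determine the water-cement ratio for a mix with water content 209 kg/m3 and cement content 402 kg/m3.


w/c = water / cement
w/c = 209 / 402 = 0.52

0.52


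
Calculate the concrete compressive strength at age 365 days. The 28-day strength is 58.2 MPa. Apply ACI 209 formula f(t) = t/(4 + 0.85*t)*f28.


f(365) = 365 / (4 + 0.85 * 365) * 58.2
= 365 / 314.25 * 58.2
= 67.6 MPa

67.6


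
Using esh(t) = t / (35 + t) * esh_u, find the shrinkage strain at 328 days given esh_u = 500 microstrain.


esh(328) = 328 / (35 + 328) * 500
= 328 / 363 * 500
= 451.8 microstrain

451.8


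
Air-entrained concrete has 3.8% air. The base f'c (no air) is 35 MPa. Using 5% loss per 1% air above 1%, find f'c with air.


Strength loss = (3.8 - 1) * 5 = 14.0%
f'c = 35 * (1 - 14.0/100)
= 30.1 MPa

30.1


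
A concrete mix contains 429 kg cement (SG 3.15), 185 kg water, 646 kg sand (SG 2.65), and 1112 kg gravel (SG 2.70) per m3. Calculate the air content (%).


Vol cement = 429 / (3.15 * 1000) = 0.13619 m3
Vol water = 185 / 1000 = 0.185 m3
Vol sand = 646 / (2.65 * 1000) = 0.243774 m3
Vol gravel = 1112 / (2.70 * 1000) = 0.411852 m3
Total solid + water volume = 0.976816 m3
Air = (1 - 0.976816) * 100 = 2.32%

2.32


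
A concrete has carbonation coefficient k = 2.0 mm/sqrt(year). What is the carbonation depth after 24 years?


depth = k * sqrt(t)
= 2.0 * sqrt(24)
= 9.8 mm

9.8


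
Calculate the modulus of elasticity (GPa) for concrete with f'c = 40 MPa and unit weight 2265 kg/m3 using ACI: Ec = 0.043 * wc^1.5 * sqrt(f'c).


Ec = 0.043 * 2265^1.5 * sqrt(40) / 1000
= 29.32 GPa

29.32


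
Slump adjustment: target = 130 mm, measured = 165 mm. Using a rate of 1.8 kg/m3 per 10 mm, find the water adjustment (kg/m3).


Difference = 130 - 165 = -35 mm
Water adjustment = -35 * 1.8 / 10 = -6.3 kg/m3

-6.3


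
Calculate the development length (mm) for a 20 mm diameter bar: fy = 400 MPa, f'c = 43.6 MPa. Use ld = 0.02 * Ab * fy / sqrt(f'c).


Ab = pi * 20^2 / 4 = 314.159 mm2
ld = 0.02 * 314.159 * 400 / sqrt(43.6)
= 380.6 mm

380.6


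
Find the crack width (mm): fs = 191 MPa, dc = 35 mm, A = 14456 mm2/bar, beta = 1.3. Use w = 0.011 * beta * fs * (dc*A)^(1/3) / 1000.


w = 0.011 * beta * fs * (dc * A)^(1/3) / 1000
= 0.011 * 1.3 * 191 * (35 * 14456)^(1/3) / 1000
= 0.218 mm

0.218


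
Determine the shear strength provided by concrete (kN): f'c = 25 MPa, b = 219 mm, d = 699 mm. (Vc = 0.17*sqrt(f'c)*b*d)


Vc = 0.17 * sqrt(25) * 219 * 699 / 1000
= 130.12 kN

130.12


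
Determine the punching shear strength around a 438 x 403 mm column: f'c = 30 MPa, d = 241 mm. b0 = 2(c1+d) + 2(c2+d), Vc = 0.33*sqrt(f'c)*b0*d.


b0 = 2*(438 + 241) + 2*(403 + 241) = 2646 mm
Vc = 0.33 * sqrt(30) * 2646 * 241 / 1000
= 1152.61 kN

1152.61


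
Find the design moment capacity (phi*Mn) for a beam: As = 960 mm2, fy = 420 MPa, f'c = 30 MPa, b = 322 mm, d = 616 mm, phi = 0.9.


a = As * fy / (0.85 * f'c * b)
= 960 * 420 / (0.85 * 30 * 322)
= 49.1049 mm
Mn = As * fy * (d - a/2) / 10^6
= 238.4717 kN-m
phi*Mn = 0.9 * 238.4717 = 214.62 kN-m

214.62


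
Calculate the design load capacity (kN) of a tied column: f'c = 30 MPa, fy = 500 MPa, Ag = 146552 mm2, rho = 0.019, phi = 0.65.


Ast = rho * Ag = 0.019 * 146552 = 2784.488 mm2
phi*Pn = 0.65 * 0.80 * (0.85 * 30 * (146552 - 2784.488) + 500 * 2784.488) / 1000
= 2630.32 kN

2630.32


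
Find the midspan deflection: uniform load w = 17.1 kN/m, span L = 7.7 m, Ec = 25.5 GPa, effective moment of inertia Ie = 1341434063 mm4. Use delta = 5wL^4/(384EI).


Convert: L = 7.7 m = 7700 mm, Ec = 25.5 GPa = 25500 MPa
delta = 5 * 17.1 * 7700^4 / (384 * 25500 * 1341434063)
= 22.88 mm

22.88


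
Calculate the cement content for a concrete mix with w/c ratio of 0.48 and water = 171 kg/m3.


Cement = water / (w/c)
= 171 / 0.48
= 356.2 kg/m3

356.2


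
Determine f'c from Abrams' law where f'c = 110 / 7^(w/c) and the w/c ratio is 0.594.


f'c = 110 / 7^0.594
= 110 / 3.177
= 34.63 MPa

34.63


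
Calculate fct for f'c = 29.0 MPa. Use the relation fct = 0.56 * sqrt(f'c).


fct = 0.56 * sqrt(29.0)
= 0.56 * 5.385
= 3.016 MPa

3.016


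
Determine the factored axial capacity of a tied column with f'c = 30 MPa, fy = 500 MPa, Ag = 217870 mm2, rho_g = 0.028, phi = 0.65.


Ast = rho * Ag = 0.028 * 217870 = 6100.36 mm2
phi*Pn = 0.65 * 0.80 * (0.85 * 30 * (217870 - 6100.36) + 500 * 6100.36) / 1000
= 4394.16 kN

4394.16


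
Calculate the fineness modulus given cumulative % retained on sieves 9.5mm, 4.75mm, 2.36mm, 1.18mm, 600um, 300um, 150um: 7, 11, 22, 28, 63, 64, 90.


FM = sum(cumulative % retained) / 100
= 285 / 100
= 2.85

2.85


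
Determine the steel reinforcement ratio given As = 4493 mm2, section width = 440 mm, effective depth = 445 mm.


rho = As / (b * d)
= 4493 / (440 * 445)
= 0.0229

0.0229


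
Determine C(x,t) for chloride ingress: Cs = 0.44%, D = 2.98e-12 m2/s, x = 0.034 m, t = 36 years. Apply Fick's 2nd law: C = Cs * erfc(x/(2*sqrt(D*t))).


t_seconds = 36 * 365.25 * 24 * 3600 = 1136073600.0 s
arg = 0.034 / (2 * sqrt(2.98e-12 * 1136073600.0))
= 0.2922
erfc(0.2922) = 0.6795
C = 0.44 * 0.6795 = 0.299%

0.299


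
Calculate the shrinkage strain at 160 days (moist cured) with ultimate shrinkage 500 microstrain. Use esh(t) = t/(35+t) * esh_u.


esh(160) = 160 / (35 + 160) * 500
= 160 / 195 * 500
= 410.3 microstrain

410.3


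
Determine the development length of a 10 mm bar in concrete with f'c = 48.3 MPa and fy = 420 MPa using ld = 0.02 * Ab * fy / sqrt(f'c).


Ab = pi * 10^2 / 4 = 78.54 mm2
ld = 0.02 * 78.54 * 420 / sqrt(48.3)
= 94.9 mm

94.9


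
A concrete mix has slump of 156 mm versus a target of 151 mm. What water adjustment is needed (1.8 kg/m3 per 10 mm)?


Difference = 151 - 156 = -5 mm
Water adjustment = -5 * 1.8 / 10 = -0.9 kg/m3

-0.9


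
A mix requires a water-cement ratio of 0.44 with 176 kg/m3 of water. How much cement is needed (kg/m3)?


Cement = water / (w/c)
= 176 / 0.44
= 400.0 kg/m3

400.0


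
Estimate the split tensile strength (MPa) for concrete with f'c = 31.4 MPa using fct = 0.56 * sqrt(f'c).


fct = 0.56 * sqrt(31.4)
= 0.56 * 5.604
= 3.138 MPa

3.138


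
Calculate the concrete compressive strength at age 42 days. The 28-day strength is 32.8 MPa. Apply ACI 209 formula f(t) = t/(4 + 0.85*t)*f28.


f(42) = 42 / (4 + 0.85 * 42) * 32.8
= 42 / 39.7 * 32.8
= 34.7 MPa

34.7


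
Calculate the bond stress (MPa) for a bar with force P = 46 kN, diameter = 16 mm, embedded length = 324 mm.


u = P / (pi * db * ld)
= 46 * 1000 / (pi * 16 * 324)
= 2.825 MPa

2.825


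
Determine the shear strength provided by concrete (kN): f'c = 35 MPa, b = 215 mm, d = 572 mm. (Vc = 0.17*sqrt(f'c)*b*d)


Vc = 0.17 * sqrt(35) * 215 * 572 / 1000
= 123.69 kN

123.69


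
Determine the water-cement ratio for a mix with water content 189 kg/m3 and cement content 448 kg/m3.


w/c = water / cement
w/c = 189 / 448 = 0.422

0.422


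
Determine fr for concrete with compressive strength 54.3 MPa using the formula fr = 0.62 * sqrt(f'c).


fr = 0.62 * sqrt(54.3)
= 4.569 MPa

4.569


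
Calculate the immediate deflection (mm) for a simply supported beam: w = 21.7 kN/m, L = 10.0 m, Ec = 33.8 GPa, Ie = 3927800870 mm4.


Convert: L = 10.0 m = 10000 mm, Ec = 33.8 GPa = 33800 MPa
delta = 5 * 21.7 * 10000^4 / (384 * 33800 * 3927800870)
= 21.28 mm

21.28


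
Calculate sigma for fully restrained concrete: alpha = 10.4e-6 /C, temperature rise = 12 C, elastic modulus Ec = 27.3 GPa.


sigma = alpha * dT * Ec
= 10.4e-6 * 12 * 27.3 * 1000
= 3.407 MPa

3.407


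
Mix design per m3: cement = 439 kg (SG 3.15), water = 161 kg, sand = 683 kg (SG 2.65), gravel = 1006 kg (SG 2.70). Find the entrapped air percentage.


Vol cement = 439 / (3.15 * 1000) = 0.139365 m3
Vol water = 161 / 1000 = 0.161 m3
Vol sand = 683 / (2.65 * 1000) = 0.257736 m3
Vol gravel = 1006 / (2.70 * 1000) = 0.372593 m3
Total solid + water volume = 0.930694 m3
Air = (1 - 0.930694) * 100 = 6.93%

6.93


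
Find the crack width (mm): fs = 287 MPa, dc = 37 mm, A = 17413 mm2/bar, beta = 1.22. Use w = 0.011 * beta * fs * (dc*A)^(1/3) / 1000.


w = 0.011 * beta * fs * (dc * A)^(1/3) / 1000
= 0.011 * 1.22 * 287 * (37 * 17413)^(1/3) / 1000
= 0.333 mm

0.333


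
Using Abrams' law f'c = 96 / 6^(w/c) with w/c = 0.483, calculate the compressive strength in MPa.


f'c = 96 / 6^0.483
= 96 / 2.376
= 40.4 MPa

40.4


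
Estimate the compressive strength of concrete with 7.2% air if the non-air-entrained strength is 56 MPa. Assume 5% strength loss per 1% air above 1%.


Strength loss = (7.2 - 1) * 5 = 31.0%
f'c = 56 * (1 - 31.0/100)
= 38.64 MPa

38.64


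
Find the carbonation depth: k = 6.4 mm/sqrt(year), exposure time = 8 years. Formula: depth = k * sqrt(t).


depth = k * sqrt(t)
= 6.4 * sqrt(8)
= 18.1 mm

18.1


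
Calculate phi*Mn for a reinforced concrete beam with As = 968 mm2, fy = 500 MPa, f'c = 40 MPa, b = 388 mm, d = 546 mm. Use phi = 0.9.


a = As * fy / (0.85 * f'c * b)
= 968 * 500 / (0.85 * 40 * 388)
= 36.6889 mm
Mn = As * fy * (d - a/2) / 10^6
= 255.3853 kN-m
phi*Mn = 0.9 * 255.3853 = 229.85 kN-m

229.85


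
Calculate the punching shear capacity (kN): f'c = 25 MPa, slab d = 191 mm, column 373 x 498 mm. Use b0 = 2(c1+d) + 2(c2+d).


b0 = 2*(373 + 191) + 2*(498 + 191) = 2506 mm
Vc = 0.33 * sqrt(25) * 2506 * 191 / 1000
= 789.77 kN

789.77


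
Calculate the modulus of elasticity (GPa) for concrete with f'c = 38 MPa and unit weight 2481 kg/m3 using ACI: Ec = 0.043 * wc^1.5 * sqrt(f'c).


Ec = 0.043 * 2481^1.5 * sqrt(38) / 1000
= 32.76 GPa

32.76


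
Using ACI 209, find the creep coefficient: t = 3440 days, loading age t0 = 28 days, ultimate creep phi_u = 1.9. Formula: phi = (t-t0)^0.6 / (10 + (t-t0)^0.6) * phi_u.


dt = 3440 - 28 = 3412
phi = 3412^0.6 / (10 + 3412^0.6) * 1.9
= 1.766

1.766


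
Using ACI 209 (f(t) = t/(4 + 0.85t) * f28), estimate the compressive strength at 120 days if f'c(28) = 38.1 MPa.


f(120) = 120 / (4 + 0.85 * 120) * 38.1
= 120 / 106.0 * 38.1
= 43.13 MPa

43.13


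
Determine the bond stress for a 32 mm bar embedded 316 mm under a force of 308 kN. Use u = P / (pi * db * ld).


u = P / (pi * db * ld)
= 308 * 1000 / (pi * 32 * 316)
= 9.695 MPa

9.695


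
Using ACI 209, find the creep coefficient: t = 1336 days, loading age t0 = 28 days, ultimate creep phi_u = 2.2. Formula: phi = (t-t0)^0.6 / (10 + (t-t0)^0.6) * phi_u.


dt = 1336 - 28 = 1308
phi = 1308^0.6 / (10 + 1308^0.6) * 2.2
= 1.938

1.938


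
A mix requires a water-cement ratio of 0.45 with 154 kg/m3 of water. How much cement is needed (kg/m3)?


Cement = water / (w/c)
= 154 / 0.45
= 342.2 kg/m3

342.2


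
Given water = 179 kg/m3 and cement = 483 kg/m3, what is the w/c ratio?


w/c = water / cement
w/c = 179 / 483 = 0.371

0.371


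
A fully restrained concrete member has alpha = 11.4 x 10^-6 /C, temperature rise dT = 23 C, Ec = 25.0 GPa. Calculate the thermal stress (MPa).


sigma = alpha * dT * Ec
= 11.4e-6 * 23 * 25.0 * 1000
= 6.555 MPa

6.555


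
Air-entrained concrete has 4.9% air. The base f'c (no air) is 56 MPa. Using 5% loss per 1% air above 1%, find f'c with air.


Strength loss = (4.9 - 1) * 5 = 19.5%
f'c = 56 * (1 - 19.5/100)
= 45.08 MPa

45.08


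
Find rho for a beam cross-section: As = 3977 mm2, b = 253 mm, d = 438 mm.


rho = As / (b * d)
= 3977 / (253 * 438)
= 0.0359

0.0359


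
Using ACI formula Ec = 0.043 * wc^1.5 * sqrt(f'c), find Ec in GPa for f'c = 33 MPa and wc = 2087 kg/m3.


Ec = 0.043 * 2087^1.5 * sqrt(33) / 1000
= 23.55 GPa

23.55


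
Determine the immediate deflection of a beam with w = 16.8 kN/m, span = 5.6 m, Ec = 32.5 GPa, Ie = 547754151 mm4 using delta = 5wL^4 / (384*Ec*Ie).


Convert: L = 5.6 m = 5600 mm, Ec = 32.5 GPa = 32500 MPa
delta = 5 * 16.8 * 5600^4 / (384 * 32500 * 547754151)
= 12.08 mm

12.08


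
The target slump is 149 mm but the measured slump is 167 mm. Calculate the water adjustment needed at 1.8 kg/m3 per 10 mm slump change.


Difference = 149 - 167 = -18 mm
Water adjustment = -18 * 1.8 / 10 = -3.2 kg/m3

-3.2


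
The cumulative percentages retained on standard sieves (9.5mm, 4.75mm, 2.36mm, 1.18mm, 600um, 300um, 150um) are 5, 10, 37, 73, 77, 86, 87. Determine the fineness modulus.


FM = sum(cumulative % retained) / 100
= 375 / 100
= 3.75

3.75


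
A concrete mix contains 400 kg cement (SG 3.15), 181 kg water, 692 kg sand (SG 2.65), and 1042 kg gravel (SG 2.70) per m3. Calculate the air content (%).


Vol cement = 400 / (3.15 * 1000) = 0.126984 m3
Vol water = 181 / 1000 = 0.181 m3
Vol sand = 692 / (2.65 * 1000) = 0.261132 m3
Vol gravel = 1042 / (2.70 * 1000) = 0.385926 m3
Total solid + water volume = 0.955042 m3
Air = (1 - 0.955042) * 100 = 4.5%

4.5


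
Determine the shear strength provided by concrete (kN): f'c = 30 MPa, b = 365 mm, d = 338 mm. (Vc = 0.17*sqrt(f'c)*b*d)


Vc = 0.17 * sqrt(30) * 365 * 338 / 1000
= 114.87 kN

114.87


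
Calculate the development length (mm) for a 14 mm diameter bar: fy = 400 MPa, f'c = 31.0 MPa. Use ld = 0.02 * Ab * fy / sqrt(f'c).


Ab = pi * 14^2 / 4 = 153.938 mm2
ld = 0.02 * 153.938 * 400 / sqrt(31.0)
= 221.2 mm

221.2


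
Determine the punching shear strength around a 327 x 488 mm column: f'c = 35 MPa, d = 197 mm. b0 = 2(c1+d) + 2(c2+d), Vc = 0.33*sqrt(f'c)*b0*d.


b0 = 2*(327 + 197) + 2*(488 + 197) = 2418 mm
Vc = 0.33 * sqrt(35) * 2418 * 197 / 1000
= 929.97 kN

929.97


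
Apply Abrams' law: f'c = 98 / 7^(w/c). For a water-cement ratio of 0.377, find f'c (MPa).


f'c = 98 / 7^0.377
= 98 / 2.083
= 47.06 MPa

47.06


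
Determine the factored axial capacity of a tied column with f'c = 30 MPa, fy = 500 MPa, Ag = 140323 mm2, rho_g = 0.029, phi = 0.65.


Ast = rho * Ag = 0.029 * 140323 = 4069.367 mm2
phi*Pn = 0.65 * 0.80 * (0.85 * 30 * (140323 - 4069.367) + 500 * 4069.367) / 1000
= 2864.76 kN

2864.76


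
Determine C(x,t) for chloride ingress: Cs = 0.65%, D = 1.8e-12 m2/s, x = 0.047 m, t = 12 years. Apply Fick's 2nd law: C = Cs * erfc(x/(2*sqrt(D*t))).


t_seconds = 12 * 365.25 * 24 * 3600 = 378691200.0 s
arg = 0.047 / (2 * sqrt(1.8e-12 * 378691200.0))
= 0.9001
erfc(0.9001) = 0.203
C = 0.65 * 0.203 = 0.132%

0.132


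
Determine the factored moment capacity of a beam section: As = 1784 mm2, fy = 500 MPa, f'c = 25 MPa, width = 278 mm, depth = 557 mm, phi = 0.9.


a = As * fy / (0.85 * f'c * b)
= 1784 * 500 / (0.85 * 25 * 278)
= 150.9945 mm
Mn = As * fy * (d - a/2) / 10^6
= 429.5005 kN-m
phi*Mn = 0.9 * 429.5005 = 386.55 kN-m

386.55


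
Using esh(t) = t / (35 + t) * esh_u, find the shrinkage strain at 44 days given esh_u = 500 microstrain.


esh(44) = 44 / (35 + 44) * 500
= 44 / 79 * 500
= 278.5 microstrain

278.5


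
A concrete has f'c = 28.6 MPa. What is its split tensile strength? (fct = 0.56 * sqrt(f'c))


fct = 0.56 * sqrt(28.6)
= 0.56 * 5.348
= 2.995 MPa

2.995


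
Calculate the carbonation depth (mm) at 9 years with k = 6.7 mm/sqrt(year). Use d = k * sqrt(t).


depth = k * sqrt(t)
= 6.7 * sqrt(9)
= 20.1 mm

20.1


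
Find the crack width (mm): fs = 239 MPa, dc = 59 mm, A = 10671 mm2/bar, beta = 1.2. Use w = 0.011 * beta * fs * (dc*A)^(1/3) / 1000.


w = 0.011 * beta * fs * (dc * A)^(1/3) / 1000
= 0.011 * 1.2 * 239 * (59 * 10671)^(1/3) / 1000
= 0.27 mm

0.27


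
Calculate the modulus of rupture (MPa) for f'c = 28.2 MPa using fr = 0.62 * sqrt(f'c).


fr = 0.62 * sqrt(28.2)
= 3.292 MPa

3.292


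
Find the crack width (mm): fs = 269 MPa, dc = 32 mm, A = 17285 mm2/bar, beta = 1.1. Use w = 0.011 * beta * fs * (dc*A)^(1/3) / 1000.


w = 0.011 * beta * fs * (dc * A)^(1/3) / 1000
= 0.011 * 1.1 * 269 * (32 * 17285)^(1/3) / 1000
= 0.267 mm

0.267


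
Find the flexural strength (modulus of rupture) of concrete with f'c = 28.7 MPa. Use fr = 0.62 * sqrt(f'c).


fr = 0.62 * sqrt(28.7)
= 3.321 MPa

3.321


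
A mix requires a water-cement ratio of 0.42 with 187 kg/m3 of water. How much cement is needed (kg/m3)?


Cement = water / (w/c)
= 187 / 0.42
= 445.2 kg/m3

445.2


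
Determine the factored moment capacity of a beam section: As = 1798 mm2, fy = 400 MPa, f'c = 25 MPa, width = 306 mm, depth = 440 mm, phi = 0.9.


a = As * fy / (0.85 * f'c * b)
= 1798 * 400 / (0.85 * 25 * 306)
= 110.6036 mm
Mn = As * fy * (d - a/2) / 10^6
= 276.6749 kN-m
phi*Mn = 0.9 * 276.6749 = 249.01 kN-m

249.01


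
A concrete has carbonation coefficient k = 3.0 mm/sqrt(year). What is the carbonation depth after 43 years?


depth = k * sqrt(t)
= 3.0 * sqrt(43)
= 19.67 mm

19.67


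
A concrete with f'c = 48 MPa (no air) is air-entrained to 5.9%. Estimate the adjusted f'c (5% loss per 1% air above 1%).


Strength loss = (5.9 - 1) * 5 = 24.5%
f'c = 48 * (1 - 24.5/100)
= 36.24 MPa

36.24


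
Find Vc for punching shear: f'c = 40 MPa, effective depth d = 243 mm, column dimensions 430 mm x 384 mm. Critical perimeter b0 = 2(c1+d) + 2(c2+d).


b0 = 2*(430 + 243) + 2*(384 + 243) = 2600 mm
Vc = 0.33 * sqrt(40) * 2600 * 243 / 1000
= 1318.63 kN

1318.63


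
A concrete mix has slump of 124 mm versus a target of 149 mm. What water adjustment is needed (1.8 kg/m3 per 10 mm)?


Difference = 149 - 124 = 25 mm
Water adjustment = 25 * 1.8 / 10 = 4.5 kg/m3

4.5


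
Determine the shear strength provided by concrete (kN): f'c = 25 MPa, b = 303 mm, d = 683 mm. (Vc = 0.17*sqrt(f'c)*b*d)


Vc = 0.17 * sqrt(25) * 303 * 683 / 1000
= 175.91 kN

175.91


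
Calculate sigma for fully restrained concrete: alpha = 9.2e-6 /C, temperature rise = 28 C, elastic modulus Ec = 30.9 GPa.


sigma = alpha * dT * Ec
= 9.2e-6 * 28 * 30.9 * 1000
= 7.96 MPa

7.96


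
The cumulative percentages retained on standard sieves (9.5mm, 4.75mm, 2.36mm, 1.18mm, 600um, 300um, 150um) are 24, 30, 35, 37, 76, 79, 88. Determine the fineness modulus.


FM = sum(cumulative % retained) / 100
= 369 / 100
= 3.69

3.69


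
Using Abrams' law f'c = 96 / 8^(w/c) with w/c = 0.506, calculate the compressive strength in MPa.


f'c = 96 / 8^0.506
= 96 / 2.864
= 33.52 MPa

33.52


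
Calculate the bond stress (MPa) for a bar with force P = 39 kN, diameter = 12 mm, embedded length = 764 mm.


u = P / (pi * db * ld)
= 39 * 1000 / (pi * 12 * 764)
= 1.354 MPa

1.354


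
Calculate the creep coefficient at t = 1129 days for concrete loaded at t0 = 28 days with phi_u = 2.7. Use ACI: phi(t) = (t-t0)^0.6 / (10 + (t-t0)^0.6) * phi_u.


dt = 1129 - 28 = 1101
phi = 1101^0.6 / (10 + 1101^0.6) * 2.7
= 2.349

2.349


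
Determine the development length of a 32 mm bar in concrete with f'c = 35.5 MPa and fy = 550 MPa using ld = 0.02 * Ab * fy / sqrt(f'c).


Ab = pi * 32^2 / 4 = 804.248 mm2
ld = 0.02 * 804.248 * 550 / sqrt(35.5)
= 1484.8 mm

1484.8


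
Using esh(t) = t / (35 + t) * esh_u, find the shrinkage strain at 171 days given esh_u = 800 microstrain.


esh(171) = 171 / (35 + 171) * 800
= 171 / 206 * 800
= 664.1 microstrain

664.1


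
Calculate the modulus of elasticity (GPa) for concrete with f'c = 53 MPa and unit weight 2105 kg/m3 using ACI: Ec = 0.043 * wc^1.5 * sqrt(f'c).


Ec = 0.043 * 2105^1.5 * sqrt(53) / 1000
= 30.23 GPa

30.23


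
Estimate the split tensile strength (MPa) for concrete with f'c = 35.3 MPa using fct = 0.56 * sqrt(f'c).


fct = 0.56 * sqrt(35.3)
= 0.56 * 5.941
= 3.327 MPa

3.327


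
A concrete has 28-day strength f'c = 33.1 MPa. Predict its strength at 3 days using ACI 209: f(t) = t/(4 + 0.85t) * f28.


f(3) = 3 / (4 + 0.85 * 3) * 33.1
= 3 / 6.55 * 33.1
= 15.16 MPa

15.16


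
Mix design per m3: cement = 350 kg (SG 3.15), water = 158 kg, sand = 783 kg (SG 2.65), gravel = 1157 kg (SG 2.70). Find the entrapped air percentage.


Vol cement = 350 / (3.15 * 1000) = 0.111111 m3
Vol water = 158 / 1000 = 0.158 m3
Vol sand = 783 / (2.65 * 1000) = 0.295472 m3
Vol gravel = 1157 / (2.70 * 1000) = 0.428519 m3
Total solid + water volume = 0.993101 m3
Air = (1 - 0.993101) * 100 = 0.69%

0.69


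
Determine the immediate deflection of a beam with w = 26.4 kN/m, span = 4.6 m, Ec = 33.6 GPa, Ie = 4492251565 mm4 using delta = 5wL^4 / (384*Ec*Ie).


Convert: L = 4.6 m = 4600 mm, Ec = 33.6 GPa = 33600 MPa
delta = 5 * 26.4 * 4600^4 / (384 * 33600 * 4492251565)
= 1.02 mm

1.02


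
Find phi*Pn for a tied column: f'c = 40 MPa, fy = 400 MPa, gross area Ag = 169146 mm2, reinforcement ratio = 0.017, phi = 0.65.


Ast = rho * Ag = 0.017 * 169146 = 2875.482 mm2
phi*Pn = 0.65 * 0.80 * (0.85 * 40 * (169146 - 2875.482) + 400 * 2875.482) / 1000
= 3537.76 kN

3537.76


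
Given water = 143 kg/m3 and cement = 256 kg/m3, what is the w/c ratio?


w/c = water / cement
w/c = 143 / 256 = 0.559

0.559


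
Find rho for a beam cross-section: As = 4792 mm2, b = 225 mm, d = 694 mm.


rho = As / (b * d)
= 4792 / (225 * 694)
= 0.0307

0.0307


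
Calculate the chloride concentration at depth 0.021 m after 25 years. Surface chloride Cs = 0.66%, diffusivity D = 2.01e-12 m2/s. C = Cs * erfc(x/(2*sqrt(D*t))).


t_seconds = 25 * 365.25 * 24 * 3600 = 788940000.0 s
arg = 0.021 / (2 * sqrt(2.01e-12 * 788940000.0))
= 0.2637
erfc(0.2637) = 0.7092
C = 0.66 * 0.7092 = 0.4681%

0.4681


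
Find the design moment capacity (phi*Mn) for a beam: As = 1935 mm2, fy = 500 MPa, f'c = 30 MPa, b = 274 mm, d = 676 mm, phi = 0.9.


a = As * fy / (0.85 * f'c * b)
= 1935 * 500 / (0.85 * 30 * 274)
= 138.4714 mm
Mn = As * fy * (d - a/2) / 10^6
= 587.0444 kN-m
phi*Mn = 0.9 * 587.0444 = 528.34 kN-m

528.34


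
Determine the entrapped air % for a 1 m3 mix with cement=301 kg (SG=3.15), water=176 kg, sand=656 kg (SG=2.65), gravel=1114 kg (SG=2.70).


Vol cement = 301 / (3.15 * 1000) = 0.095556 m3
Vol water = 176 / 1000 = 0.176 m3
Vol sand = 656 / (2.65 * 1000) = 0.247547 m3
Vol gravel = 1114 / (2.70 * 1000) = 0.412593 m3
Total solid + water volume = 0.931695 m3
Air = (1 - 0.931695) * 100 = 6.83%

6.83


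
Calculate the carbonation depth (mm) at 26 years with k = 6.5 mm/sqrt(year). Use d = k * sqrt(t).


depth = k * sqrt(t)
= 6.5 * sqrt(26)
= 33.14 mm

33.14


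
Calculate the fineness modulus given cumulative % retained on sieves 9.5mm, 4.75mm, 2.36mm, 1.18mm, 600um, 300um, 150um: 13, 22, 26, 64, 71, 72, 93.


FM = sum(cumulative % retained) / 100
= 361 / 100
= 3.61

3.61


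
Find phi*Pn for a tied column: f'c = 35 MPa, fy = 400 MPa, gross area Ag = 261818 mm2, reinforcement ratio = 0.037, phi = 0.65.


Ast = rho * Ag = 0.037 * 261818 = 9687.266 mm2
phi*Pn = 0.65 * 0.80 * (0.85 * 35 * (261818 - 9687.266) + 400 * 9687.266) / 1000
= 5915.41 kN

5915.41


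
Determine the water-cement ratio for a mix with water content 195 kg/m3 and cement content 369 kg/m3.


w/c = water / cement
w/c = 195 / 369 = 0.528

0.528


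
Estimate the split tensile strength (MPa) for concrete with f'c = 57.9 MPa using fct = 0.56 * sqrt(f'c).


fct = 0.56 * sqrt(57.9)
= 0.56 * 7.609
= 4.261 MPa

4.261


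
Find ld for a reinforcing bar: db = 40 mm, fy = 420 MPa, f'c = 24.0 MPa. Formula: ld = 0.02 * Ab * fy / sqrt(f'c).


Ab = pi * 40^2 / 4 = 1256.637 mm2
ld = 0.02 * 1256.637 * 420 / sqrt(24.0)
= 2154.7 mm

2154.7


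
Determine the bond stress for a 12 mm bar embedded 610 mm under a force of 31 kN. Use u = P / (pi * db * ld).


u = P / (pi * db * ld)
= 31 * 1000 / (pi * 12 * 610)
= 1.348 MPa

1.348


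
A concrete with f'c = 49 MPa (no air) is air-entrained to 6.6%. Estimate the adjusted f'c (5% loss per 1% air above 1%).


Strength loss = (6.6 - 1) * 5 = 28.0%
f'c = 49 * (1 - 28.0/100)
= 35.28 MPa

35.28


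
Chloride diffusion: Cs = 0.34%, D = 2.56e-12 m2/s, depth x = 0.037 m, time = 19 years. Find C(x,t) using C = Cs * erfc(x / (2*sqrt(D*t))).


t_seconds = 19 * 365.25 * 24 * 3600 = 599594400.0 s
arg = 0.037 / (2 * sqrt(2.56e-12 * 599594400.0))
= 0.4722
erfc(0.4722) = 0.5043
C = 0.34 * 0.5043 = 0.1715%

0.1715


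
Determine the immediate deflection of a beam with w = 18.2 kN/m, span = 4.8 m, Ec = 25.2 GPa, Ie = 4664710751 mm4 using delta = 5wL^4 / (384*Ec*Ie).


Convert: L = 4.8 m = 4800 mm, Ec = 25.2 GPa = 25200 MPa
delta = 5 * 18.2 * 4800^4 / (384 * 25200 * 4664710751)
= 1.07 mm

1.07


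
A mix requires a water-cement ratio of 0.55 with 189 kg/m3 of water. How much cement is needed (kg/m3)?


Cement = water / (w/c)
= 189 / 0.55
= 343.6 kg/m3

343.6


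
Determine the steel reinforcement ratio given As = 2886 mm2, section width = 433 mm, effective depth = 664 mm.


rho = As / (b * d)
= 2886 / (433 * 664)
= 0.01

0.01


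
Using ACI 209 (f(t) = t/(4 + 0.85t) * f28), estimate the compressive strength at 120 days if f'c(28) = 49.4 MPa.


f(120) = 120 / (4 + 0.85 * 120) * 49.4
= 120 / 106.0 * 49.4
= 55.92 MPa

55.92


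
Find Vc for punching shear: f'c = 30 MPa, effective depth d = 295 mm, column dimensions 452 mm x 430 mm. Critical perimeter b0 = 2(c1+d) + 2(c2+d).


b0 = 2*(452 + 295) + 2*(430 + 295) = 2944 mm
Vc = 0.33 * sqrt(30) * 2944 * 295 / 1000
= 1569.76 kN

1569.76


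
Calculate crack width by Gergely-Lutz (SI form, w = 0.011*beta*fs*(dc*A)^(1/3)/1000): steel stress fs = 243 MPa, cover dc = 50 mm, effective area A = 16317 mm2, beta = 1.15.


w = 0.011 * beta * fs * (dc * A)^(1/3) / 1000
= 0.011 * 1.15 * 243 * (50 * 16317)^(1/3) / 1000
= 0.287 mm

0.287


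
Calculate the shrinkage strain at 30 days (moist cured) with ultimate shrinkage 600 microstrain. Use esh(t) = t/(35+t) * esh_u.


esh(30) = 30 / (35 + 30) * 600
= 30 / 65 * 600
= 276.9 microstrain

276.9


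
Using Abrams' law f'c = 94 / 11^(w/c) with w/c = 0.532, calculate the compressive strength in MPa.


f'c = 94 / 11^0.532
= 94 / 3.581
= 26.25 MPa

26.25


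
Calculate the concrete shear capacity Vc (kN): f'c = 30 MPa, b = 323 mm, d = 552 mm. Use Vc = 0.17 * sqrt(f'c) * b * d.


Vc = 0.17 * sqrt(30) * 323 * 552 / 1000
= 166.02 kN

166.02


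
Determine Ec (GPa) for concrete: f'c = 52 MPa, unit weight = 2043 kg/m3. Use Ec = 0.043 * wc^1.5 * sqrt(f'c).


Ec = 0.043 * 2043^1.5 * sqrt(52) / 1000
= 28.63 GPa

28.63


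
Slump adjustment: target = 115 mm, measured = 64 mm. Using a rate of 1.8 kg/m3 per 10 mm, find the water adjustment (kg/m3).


Difference = 115 - 64 = 51 mm
Water adjustment = 51 * 1.8 / 10 = 9.2 kg/m3

9.2


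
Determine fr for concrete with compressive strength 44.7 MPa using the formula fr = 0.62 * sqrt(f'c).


fr = 0.62 * sqrt(44.7)
= 4.145 MPa

4.145


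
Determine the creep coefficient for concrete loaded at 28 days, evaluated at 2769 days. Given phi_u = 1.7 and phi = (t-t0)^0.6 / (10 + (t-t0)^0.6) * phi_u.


dt = 2769 - 28 = 2741
phi = 2741^0.6 / (10 + 2741^0.6) * 1.7
= 1.565

1.565


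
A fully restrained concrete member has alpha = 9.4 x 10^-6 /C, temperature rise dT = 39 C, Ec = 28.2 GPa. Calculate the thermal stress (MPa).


sigma = alpha * dT * Ec
= 9.4e-6 * 39 * 28.2 * 1000
= 10.338 MPa

10.338


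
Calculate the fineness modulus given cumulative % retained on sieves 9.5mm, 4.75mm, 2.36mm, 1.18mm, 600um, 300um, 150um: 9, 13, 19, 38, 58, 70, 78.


FM = sum(cumulative % retained) / 100
= 285 / 100
= 2.85

2.85


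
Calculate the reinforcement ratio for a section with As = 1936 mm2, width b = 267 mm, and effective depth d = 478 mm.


rho = As / (b * d)
= 1936 / (267 * 478)
= 0.0152

0.0152


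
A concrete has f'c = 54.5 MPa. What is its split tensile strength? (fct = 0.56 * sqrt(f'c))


fct = 0.56 * sqrt(54.5)
= 0.56 * 7.382
= 4.134 MPa

4.134


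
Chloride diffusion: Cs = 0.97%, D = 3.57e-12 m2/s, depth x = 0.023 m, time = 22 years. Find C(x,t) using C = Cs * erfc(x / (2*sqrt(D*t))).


t_seconds = 22 * 365.25 * 24 * 3600 = 694267200.0 s
arg = 0.023 / (2 * sqrt(3.57e-12 * 694267200.0))
= 0.231
erfc(0.231) = 0.7439
C = 0.97 * 0.7439 = 0.7216%

0.7216


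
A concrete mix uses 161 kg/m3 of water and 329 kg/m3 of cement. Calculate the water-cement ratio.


w/c = water / cement
w/c = 161 / 329 = 0.489

0.489


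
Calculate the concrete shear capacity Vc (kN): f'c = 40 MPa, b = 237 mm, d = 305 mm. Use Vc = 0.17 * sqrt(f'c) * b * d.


Vc = 0.17 * sqrt(40) * 237 * 305 / 1000
= 77.72 kN

77.72


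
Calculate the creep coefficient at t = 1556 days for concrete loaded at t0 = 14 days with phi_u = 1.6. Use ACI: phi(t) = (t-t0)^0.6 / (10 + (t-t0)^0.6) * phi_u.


dt = 1556 - 14 = 1542
phi = 1542^0.6 / (10 + 1542^0.6) * 1.6
= 1.426

1.426


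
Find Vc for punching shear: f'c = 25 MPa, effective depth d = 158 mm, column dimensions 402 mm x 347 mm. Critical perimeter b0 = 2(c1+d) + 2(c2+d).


b0 = 2*(402 + 158) + 2*(347 + 158) = 2130 mm
Vc = 0.33 * sqrt(25) * 2130 * 158 / 1000
= 555.29 kN

555.29


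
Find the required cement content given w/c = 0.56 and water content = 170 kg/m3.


Cement = water / (w/c)
= 170 / 0.56
= 303.6 kg/m3

303.6


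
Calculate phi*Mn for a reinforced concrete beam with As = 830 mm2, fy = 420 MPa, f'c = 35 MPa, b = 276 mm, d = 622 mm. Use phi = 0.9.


a = As * fy / (0.85 * f'c * b)
= 830 * 420 / (0.85 * 35 * 276)
= 42.4552 mm
Mn = As * fy * (d - a/2) / 10^6
= 209.4293 kN-m
phi*Mn = 0.9 * 209.4293 = 188.49 kN-m

188.49


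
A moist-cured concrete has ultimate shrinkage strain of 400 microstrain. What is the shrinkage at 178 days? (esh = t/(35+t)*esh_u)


esh(178) = 178 / (35 + 178) * 400
= 178 / 213 * 400
= 334.3 microstrain

334.3


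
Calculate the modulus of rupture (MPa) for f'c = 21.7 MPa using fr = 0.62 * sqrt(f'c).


fr = 0.62 * sqrt(21.7)
= 2.888 MPa

2.888


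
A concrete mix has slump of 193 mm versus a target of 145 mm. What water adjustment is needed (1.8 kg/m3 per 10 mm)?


Difference = 145 - 193 = -48 mm
Water adjustment = -48 * 1.8 / 10 = -8.6 kg/m3

-8.6


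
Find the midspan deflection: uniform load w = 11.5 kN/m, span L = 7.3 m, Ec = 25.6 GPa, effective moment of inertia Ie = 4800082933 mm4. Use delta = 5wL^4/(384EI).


Convert: L = 7.3 m = 7300 mm, Ec = 25.6 GPa = 25600 MPa
delta = 5 * 11.5 * 7300^4 / (384 * 25600 * 4800082933)
= 3.46 mm

3.46


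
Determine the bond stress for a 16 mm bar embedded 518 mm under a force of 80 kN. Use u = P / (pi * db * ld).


u = P / (pi * db * ld)
= 80 * 1000 / (pi * 16 * 518)
= 3.072 MPa

3.072


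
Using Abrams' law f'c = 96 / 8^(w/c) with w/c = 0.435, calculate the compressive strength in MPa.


f'c = 96 / 8^0.435
= 96 / 2.471
= 38.85 MPa

38.85


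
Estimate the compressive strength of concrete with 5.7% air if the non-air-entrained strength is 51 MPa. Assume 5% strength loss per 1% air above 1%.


Strength loss = (5.7 - 1) * 5 = 23.5%
f'c = 51 * (1 - 23.5/100)
= 39.02 MPa

39.02


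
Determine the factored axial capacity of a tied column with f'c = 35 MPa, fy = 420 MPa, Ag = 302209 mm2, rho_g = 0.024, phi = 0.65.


Ast = rho * Ag = 0.024 * 302209 = 7253.016 mm2
phi*Pn = 0.65 * 0.80 * (0.85 * 35 * (302209 - 7253.016) + 420 * 7253.016) / 1000
= 6147.03 kN

6147.03


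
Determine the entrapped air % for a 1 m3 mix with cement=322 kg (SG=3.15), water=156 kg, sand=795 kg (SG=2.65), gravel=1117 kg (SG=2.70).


Vol cement = 322 / (3.15 * 1000) = 0.102222 m3
Vol water = 156 / 1000 = 0.156 m3
Vol sand = 795 / (2.65 * 1000) = 0.3 m3
Vol gravel = 1117 / (2.70 * 1000) = 0.413704 m3
Total solid + water volume = 0.971926 m3
Air = (1 - 0.971926) * 100 = 2.81%

2.81


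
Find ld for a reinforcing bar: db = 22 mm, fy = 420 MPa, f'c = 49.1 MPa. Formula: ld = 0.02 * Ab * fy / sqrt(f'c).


Ab = pi * 22^2 / 4 = 380.133 mm2
ld = 0.02 * 380.133 * 420 / sqrt(49.1)
= 455.7 mm

455.7


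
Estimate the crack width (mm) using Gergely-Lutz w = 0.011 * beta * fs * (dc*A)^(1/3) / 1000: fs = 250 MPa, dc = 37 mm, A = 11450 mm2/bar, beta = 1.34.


w = 0.011 * beta * fs * (dc * A)^(1/3) / 1000
= 0.011 * 1.34 * 250 * (37 * 11450)^(1/3) / 1000
= 0.277 mm

0.277


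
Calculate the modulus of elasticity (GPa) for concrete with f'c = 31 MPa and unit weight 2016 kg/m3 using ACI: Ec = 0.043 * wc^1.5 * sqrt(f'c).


Ec = 0.043 * 2016^1.5 * sqrt(31) / 1000
= 21.67 GPa

21.67


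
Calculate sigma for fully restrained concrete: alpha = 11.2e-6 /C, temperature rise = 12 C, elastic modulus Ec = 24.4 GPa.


sigma = alpha * dT * Ec
= 11.2e-6 * 12 * 24.4 * 1000
= 3.279 MPa

3.279


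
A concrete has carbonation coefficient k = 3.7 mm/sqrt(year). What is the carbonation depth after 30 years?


depth = k * sqrt(t)
= 3.7 * sqrt(30)
= 20.27 mm

20.27


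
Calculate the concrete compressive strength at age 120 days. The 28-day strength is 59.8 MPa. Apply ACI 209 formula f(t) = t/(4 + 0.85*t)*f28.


f(120) = 120 / (4 + 0.85 * 120) * 59.8
= 120 / 106.0 * 59.8
= 67.7 MPa

67.7


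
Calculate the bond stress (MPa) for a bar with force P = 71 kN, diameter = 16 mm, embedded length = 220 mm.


u = P / (pi * db * ld)
= 71 * 1000 / (pi * 16 * 220)
= 6.42 MPa

6.42


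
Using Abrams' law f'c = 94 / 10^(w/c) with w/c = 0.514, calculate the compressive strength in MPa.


f'c = 94 / 10^0.514
= 94 / 3.266
= 28.78 MPa

28.78


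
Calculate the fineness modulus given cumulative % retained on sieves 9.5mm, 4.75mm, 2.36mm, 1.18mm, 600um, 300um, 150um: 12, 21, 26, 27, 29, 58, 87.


FM = sum(cumulative % retained) / 100
= 260 / 100
= 2.6

2.6


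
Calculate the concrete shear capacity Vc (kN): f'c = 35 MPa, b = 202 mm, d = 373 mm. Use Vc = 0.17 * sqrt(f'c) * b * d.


Vc = 0.17 * sqrt(35) * 202 * 373 / 1000
= 75.78 kN

75.78


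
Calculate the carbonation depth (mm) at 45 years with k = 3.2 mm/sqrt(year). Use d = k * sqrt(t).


depth = k * sqrt(t)
= 3.2 * sqrt(45)
= 21.47 mm

21.47


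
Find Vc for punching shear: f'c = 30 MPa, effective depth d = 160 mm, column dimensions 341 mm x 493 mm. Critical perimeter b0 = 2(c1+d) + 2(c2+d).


b0 = 2*(341 + 160) + 2*(493 + 160) = 2308 mm
Vc = 0.33 * sqrt(30) * 2308 * 160 / 1000
= 667.47 kN

667.47


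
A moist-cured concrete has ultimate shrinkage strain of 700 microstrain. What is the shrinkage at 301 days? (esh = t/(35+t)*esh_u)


esh(301) = 301 / (35 + 301) * 700
= 301 / 336 * 700
= 627.1 microstrain

627.1


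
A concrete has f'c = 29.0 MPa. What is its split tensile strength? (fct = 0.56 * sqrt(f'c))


fct = 0.56 * sqrt(29.0)
= 0.56 * 5.385
= 3.016 MPa

3.016


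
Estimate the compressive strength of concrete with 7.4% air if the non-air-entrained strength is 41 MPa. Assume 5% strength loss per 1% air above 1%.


Strength loss = (7.4 - 1) * 5 = 32.0%
f'c = 41 * (1 - 32.0/100)
= 27.88 MPa

27.88


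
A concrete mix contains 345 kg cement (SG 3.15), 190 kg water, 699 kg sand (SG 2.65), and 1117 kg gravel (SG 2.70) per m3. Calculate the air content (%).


Vol cement = 345 / (3.15 * 1000) = 0.109524 m3
Vol water = 190 / 1000 = 0.19 m3
Vol sand = 699 / (2.65 * 1000) = 0.263774 m3
Vol gravel = 1117 / (2.70 * 1000) = 0.413704 m3
Total solid + water volume = 0.977001 m3
Air = (1 - 0.977001) * 100 = 2.3%

2.3


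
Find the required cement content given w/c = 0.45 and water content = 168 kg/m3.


Cement = water / (w/c)
= 168 / 0.45
= 373.3 kg/m3

373.3


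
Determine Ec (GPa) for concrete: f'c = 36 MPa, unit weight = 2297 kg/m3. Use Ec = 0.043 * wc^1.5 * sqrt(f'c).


Ec = 0.043 * 2297^1.5 * sqrt(36) / 1000
= 28.4 GPa

28.4


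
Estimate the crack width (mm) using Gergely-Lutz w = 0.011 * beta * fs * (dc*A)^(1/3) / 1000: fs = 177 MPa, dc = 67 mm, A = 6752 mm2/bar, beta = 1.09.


w = 0.011 * beta * fs * (dc * A)^(1/3) / 1000
= 0.011 * 1.09 * 177 * (67 * 6752)^(1/3) / 1000
= 0.163 mm

0.163


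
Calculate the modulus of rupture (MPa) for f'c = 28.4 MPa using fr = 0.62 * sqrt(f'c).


fr = 0.62 * sqrt(28.4)
= 3.304 MPa

3.304


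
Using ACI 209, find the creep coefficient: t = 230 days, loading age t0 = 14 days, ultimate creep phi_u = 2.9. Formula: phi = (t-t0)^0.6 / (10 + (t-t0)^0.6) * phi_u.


dt = 230 - 14 = 216
phi = 216^0.6 / (10 + 216^0.6) * 2.9
= 2.075

2.075


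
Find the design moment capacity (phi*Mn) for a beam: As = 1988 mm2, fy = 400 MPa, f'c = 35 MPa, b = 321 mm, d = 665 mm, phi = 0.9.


a = As * fy / (0.85 * f'c * b)
= 1988 * 400 / (0.85 * 35 * 321)
= 83.2692 mm
Mn = As * fy * (d - a/2) / 10^6
= 495.7002 kN-m
phi*Mn = 0.9 * 495.7002 = 446.13 kN-m

446.13


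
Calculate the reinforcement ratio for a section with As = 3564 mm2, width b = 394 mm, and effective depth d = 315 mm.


rho = As / (b * d)
= 3564 / (394 * 315)
= 0.0287

0.0287


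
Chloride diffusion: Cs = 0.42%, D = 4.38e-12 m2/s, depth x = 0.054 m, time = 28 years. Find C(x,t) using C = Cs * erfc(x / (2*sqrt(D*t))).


t_seconds = 28 * 365.25 * 24 * 3600 = 883612800.0 s
arg = 0.054 / (2 * sqrt(4.38e-12 * 883612800.0))
= 0.434
erfc(0.434) = 0.5394
C = 0.42 * 0.5394 = 0.2265%

0.2265
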